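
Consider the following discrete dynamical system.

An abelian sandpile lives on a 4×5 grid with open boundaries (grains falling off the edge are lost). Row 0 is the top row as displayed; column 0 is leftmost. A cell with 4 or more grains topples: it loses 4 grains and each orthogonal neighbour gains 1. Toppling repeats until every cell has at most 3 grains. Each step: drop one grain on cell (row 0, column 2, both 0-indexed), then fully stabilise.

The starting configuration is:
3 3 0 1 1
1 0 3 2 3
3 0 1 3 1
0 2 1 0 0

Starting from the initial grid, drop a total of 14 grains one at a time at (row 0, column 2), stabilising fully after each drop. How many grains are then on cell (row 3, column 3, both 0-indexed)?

[0] 3 3 0 1 1
1 0 3 2 3
3 0 1 3 1
0 2 1 0 0
[1] 3 3 1 1 1
1 0 3 2 3
3 0 1 3 1
0 2 1 0 0
[2] 3 3 2 1 1
1 0 3 2 3
3 0 1 3 1
0 2 1 0 0
[3] 3 3 3 1 1
1 0 3 2 3
3 0 1 3 1
0 2 1 0 0
[4] 0 1 2 2 1
2 2 0 3 3
3 0 2 3 1
0 2 1 0 0
[5] 0 1 3 2 1
2 2 0 3 3
3 0 2 3 1
0 2 1 0 0
[6] 0 2 0 3 1
2 2 1 3 3
3 0 2 3 1
0 2 1 0 0
[7] 0 2 1 3 1
2 2 1 3 3
3 0 2 3 1
0 2 1 0 0
[8] 0 2 2 3 1
2 2 1 3 3
3 0 2 3 1
0 2 1 0 0
[9] 0 2 3 3 1
2 2 1 3 3
3 0 2 3 1
0 2 1 0 0
[10] 0 3 1 1 3
2 2 3 2 0
3 0 3 0 3
0 2 1 1 0
[11] 0 3 2 1 3
2 2 3 2 0
3 0 3 0 3
0 2 1 1 0
[12] 0 3 3 1 3
2 2 3 2 0
3 0 3 0 3
0 2 1 1 0
[13] 1 1 2 2 3
3 0 2 3 0
3 2 0 1 3
0 2 2 1 0
[14] 1 1 3 2 3
3 0 2 3 0
3 2 0 1 3
0 2 2 1 0

1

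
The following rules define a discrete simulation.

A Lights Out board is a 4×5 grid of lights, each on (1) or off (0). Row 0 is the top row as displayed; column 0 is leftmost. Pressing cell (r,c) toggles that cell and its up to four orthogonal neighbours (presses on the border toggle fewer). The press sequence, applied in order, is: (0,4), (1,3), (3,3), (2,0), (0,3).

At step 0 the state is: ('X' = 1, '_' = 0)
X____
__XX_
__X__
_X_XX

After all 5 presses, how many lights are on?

11

0) X____
__XX_
__X__
_X_XX
1) X__XX
__XXX
__X__
_X_XX
2) X___X
_____
__XX_
_X_XX
3) X___X
_____
__X__
_XX__
4) X___X
X____
XXX__
XXX__
5) X_XX_
X__X_
XXX__
XXX__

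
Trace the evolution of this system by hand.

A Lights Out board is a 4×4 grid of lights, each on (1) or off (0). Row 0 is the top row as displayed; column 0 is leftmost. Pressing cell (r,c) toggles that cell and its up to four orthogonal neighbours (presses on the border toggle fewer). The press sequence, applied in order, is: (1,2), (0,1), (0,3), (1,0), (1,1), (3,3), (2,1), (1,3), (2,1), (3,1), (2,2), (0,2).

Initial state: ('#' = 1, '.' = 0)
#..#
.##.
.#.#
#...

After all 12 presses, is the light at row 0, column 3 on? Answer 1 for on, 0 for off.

[0] #..#
.##.
.#.#
#...
[1] #.##
...#
.###
#...
[2] .#.#
.#.#
.###
#...
[3] .##.
.#..
.###
#...
[4] ###.
#...
####
#...
[5] #.#.
.##.
#.##
#...
[6] #.#.
.##.
#.#.
#.##
[7] #.#.
..#.
.#..
####
[8] #.##
...#
.#.#
####
[9] #.##
.#.#
#.##
#.##
[10] #.##
.#.#
####
.#.#
[11] #.##
.###
#...
.###
[12] ##..
.#.#
#...
.###

0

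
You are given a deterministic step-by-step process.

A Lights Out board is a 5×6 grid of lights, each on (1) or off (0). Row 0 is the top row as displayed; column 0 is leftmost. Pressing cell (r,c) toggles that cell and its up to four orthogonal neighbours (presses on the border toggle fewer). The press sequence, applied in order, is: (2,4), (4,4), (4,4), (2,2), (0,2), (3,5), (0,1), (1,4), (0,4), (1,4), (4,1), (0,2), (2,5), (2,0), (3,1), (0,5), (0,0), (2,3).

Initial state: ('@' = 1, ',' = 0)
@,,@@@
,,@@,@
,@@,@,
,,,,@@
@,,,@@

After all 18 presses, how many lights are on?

gen 0: @,,@@@
,,@@,@
,@@,@,
,,,,@@
@,,,@@
gen 1: @,,@@@
,,@@@@
,@@@,@
,,,,,@
@,,,@@
gen 2: @,,@@@
,,@@@@
,@@@,@
,,,,@@
@,,@,,
gen 3: @,,@@@
,,@@@@
,@@@,@
,,,,,@
@,,,@@
gen 4: @,,@@@
,,,@@@
,,,,,@
,,@,,@
@,,,@@
gen 5: @@@,@@
,,@@@@
,,,,,@
,,@,,@
@,,,@@
gen 6: @@@,@@
,,@@@@
,,,,,,
,,@,@,
@,,,@,
gen 7: ,,,,@@
,@@@@@
,,,,,,
,,@,@,
@,,,@,
gen 8: ,,,,,@
,@@,,,
,,,,@,
,,@,@,
@,,,@,
gen 9: ,,,@@,
,@@,@,
,,,,@,
,,@,@,
@,,,@,
gen 10: ,,,@,,
,@@@,@
,,,,,,
,,@,@,
@,,,@,
gen 11: ,,,@,,
,@@@,@
,,,,,,
,@@,@,
,@@,@,
gen 12: ,@@,,,
,@,@,@
,,,,,,
,@@,@,
,@@,@,
gen 13: ,@@,,,
,@,@,,
,,,,@@
,@@,@@
,@@,@,
gen 14: ,@@,,,
@@,@,,
@@,,@@
@@@,@@
,@@,@,
gen 15: ,@@,,,
@@,@,,
@,,,@@
,,,,@@
,,@,@,
gen 16: ,@@,@@
@@,@,@
@,,,@@
,,,,@@
,,@,@,
gen 17: @,@,@@
,@,@,@
@,,,@@
,,,,@@
,,@,@,
gen 18: @,@,@@
,@,,,@
@,@@,@
,,,@@@
,,@,@,

15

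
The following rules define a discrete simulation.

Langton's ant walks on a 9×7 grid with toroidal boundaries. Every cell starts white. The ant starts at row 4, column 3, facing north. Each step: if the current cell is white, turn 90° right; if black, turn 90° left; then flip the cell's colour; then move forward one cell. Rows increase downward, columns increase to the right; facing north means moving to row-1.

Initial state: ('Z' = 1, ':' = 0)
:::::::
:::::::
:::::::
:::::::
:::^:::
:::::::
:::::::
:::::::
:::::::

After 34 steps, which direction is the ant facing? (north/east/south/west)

south

[0] :::::::
:::::::
:::::::
:::::::
:::^:::
:::::::
:::::::
:::::::
:::::::
[1] :::::::
:::::::
:::::::
:::::::
:::Z>::
:::::::
:::::::
:::::::
:::::::
[2] :::::::
:::::::
:::::::
:::::::
:::ZZ::
::::v::
:::::::
:::::::
:::::::
[3] :::::::
:::::::
:::::::
:::::::
:::ZZ::
:::<Z::
:::::::
:::::::
:::::::
[4] :::::::
:::::::
:::::::
:::::::
:::^Z::
:::ZZ::
:::::::
:::::::
:::::::
[5] :::::::
:::::::
:::::::
:::::::
::<:Z::
:::ZZ::
:::::::
:::::::
:::::::
[6] :::::::
:::::::
:::::::
::^::::
::Z:Z::
:::ZZ::
:::::::
:::::::
:::::::
[7] :::::::
:::::::
:::::::
::Z>:::
::Z:Z::
:::ZZ::
:::::::
:::::::
:::::::
[8] :::::::
:::::::
:::::::
::ZZ:::
::ZvZ::
:::ZZ::
:::::::
:::::::
:::::::
[9] :::::::
:::::::
:::::::
::ZZ:::
::<ZZ::
:::ZZ::
:::::::
:::::::
:::::::
[10] :::::::
:::::::
:::::::
::ZZ:::
:::ZZ::
::vZZ::
:::::::
:::::::
:::::::
[11] :::::::
:::::::
:::::::
::ZZ:::
:::ZZ::
:<ZZZ::
:::::::
:::::::
:::::::
[12] :::::::
:::::::
:::::::
::ZZ:::
:^:ZZ::
:ZZZZ::
:::::::
:::::::
:::::::
[13] :::::::
:::::::
:::::::
::ZZ:::
:Z>ZZ::
:ZZZZ::
:::::::
:::::::
:::::::
[14] :::::::
:::::::
:::::::
::ZZ:::
:ZZZZ::
:ZvZZ::
:::::::
:::::::
:::::::
[15] :::::::
:::::::
:::::::
::ZZ:::
:ZZZZ::
:Z:>Z::
:::::::
:::::::
:::::::
[16] :::::::
:::::::
:::::::
::ZZ:::
:ZZ^Z::
:Z::Z::
:::::::
:::::::
:::::::
[17] :::::::
:::::::
:::::::
::ZZ:::
:Z<:Z::
:Z::Z::
:::::::
:::::::
:::::::
[18] :::::::
:::::::
:::::::
::ZZ:::
:Z::Z::
:Zv:Z::
:::::::
:::::::
:::::::
[19] :::::::
:::::::
:::::::
::ZZ:::
:Z::Z::
:<Z:Z::
:::::::
:::::::
:::::::
[20] :::::::
:::::::
:::::::
::ZZ:::
:Z::Z::
::Z:Z::
:v:::::
:::::::
:::::::
[21] :::::::
:::::::
:::::::
::ZZ:::
:Z::Z::
::Z:Z::
<Z:::::
:::::::
:::::::
[22] :::::::
:::::::
:::::::
::ZZ:::
:Z::Z::
^:Z:Z::
ZZ:::::
:::::::
:::::::
[23] :::::::
:::::::
:::::::
::ZZ:::
:Z::Z::
Z>Z:Z::
ZZ:::::
:::::::
:::::::
[24] :::::::
:::::::
:::::::
::ZZ:::
:Z::Z::
ZZZ:Z::
Zv:::::
:::::::
:::::::
[25] :::::::
:::::::
:::::::
::ZZ:::
:Z::Z::
ZZZ:Z::
Z:>::::
:::::::
:::::::
[26] :::::::
:::::::
:::::::
::ZZ:::
:Z::Z::
ZZZ:Z::
Z:Z::::
::v::::
:::::::
[27] :::::::
:::::::
:::::::
::ZZ:::
:Z::Z::
ZZZ:Z::
Z:Z::::
:<Z::::
:::::::
[28] :::::::
:::::::
:::::::
::ZZ:::
:Z::Z::
ZZZ:Z::
Z^Z::::
:ZZ::::
:::::::
[29] :::::::
:::::::
:::::::
::ZZ:::
:Z::Z::
ZZZ:Z::
ZZ>::::
:ZZ::::
:::::::
[30] :::::::
:::::::
:::::::
::ZZ:::
:Z::Z::
ZZ^:Z::
ZZ:::::
:ZZ::::
:::::::
[31] :::::::
:::::::
:::::::
::ZZ:::
:Z::Z::
Z<::Z::
ZZ:::::
:ZZ::::
:::::::
[32] :::::::
:::::::
:::::::
::ZZ:::
:Z::Z::
Z:::Z::
Zv:::::
:ZZ::::
:::::::
[33] :::::::
:::::::
:::::::
::ZZ:::
:Z::Z::
Z:::Z::
Z:>::::
:ZZ::::
:::::::
[34] :::::::
:::::::
:::::::
::ZZ:::
:Z::Z::
Z:::Z::
Z:Z::::
:Zv::::
:::::::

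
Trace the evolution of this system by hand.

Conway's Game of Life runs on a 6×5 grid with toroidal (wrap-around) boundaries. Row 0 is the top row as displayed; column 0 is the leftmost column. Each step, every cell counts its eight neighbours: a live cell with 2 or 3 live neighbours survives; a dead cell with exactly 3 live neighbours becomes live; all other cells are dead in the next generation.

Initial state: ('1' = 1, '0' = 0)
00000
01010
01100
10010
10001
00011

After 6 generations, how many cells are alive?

step 0: 00000
01010
01100
10010
10001
00011
step 1: 00111
01000
11011
10110
10000
10011
step 2: 01100
01000
00010
00110
10100
11100
step 3: 00000
01000
00010
01111
10001
10010
step 4: 00000
00000
11011
01100
00000
10000
step 5: 00000
10001
11011
01111
01000
00000
step 6: 00000
01010
00000
00000
11010
00000

5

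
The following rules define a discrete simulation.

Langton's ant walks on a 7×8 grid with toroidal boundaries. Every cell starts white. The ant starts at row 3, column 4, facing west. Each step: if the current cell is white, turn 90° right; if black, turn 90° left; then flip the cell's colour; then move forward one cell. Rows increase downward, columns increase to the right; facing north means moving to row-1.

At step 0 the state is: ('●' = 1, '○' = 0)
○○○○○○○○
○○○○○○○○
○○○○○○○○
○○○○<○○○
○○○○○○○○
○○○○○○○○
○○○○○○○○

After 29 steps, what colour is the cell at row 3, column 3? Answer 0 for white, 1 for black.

1

k=0  ○○○○○○○○
○○○○○○○○
○○○○○○○○
○○○○<○○○
○○○○○○○○
○○○○○○○○
○○○○○○○○
k=1  ○○○○○○○○
○○○○○○○○
○○○○^○○○
○○○○●○○○
○○○○○○○○
○○○○○○○○
○○○○○○○○
k=2  ○○○○○○○○
○○○○○○○○
○○○○●>○○
○○○○●○○○
○○○○○○○○
○○○○○○○○
○○○○○○○○
k=3  ○○○○○○○○
○○○○○○○○
○○○○●●○○
○○○○●v○○
○○○○○○○○
○○○○○○○○
○○○○○○○○
k=4  ○○○○○○○○
○○○○○○○○
○○○○●●○○
○○○○<●○○
○○○○○○○○
○○○○○○○○
○○○○○○○○
k=5  ○○○○○○○○
○○○○○○○○
○○○○●●○○
○○○○○●○○
○○○○v○○○
○○○○○○○○
○○○○○○○○
k=6  ○○○○○○○○
○○○○○○○○
○○○○●●○○
○○○○○●○○
○○○<●○○○
○○○○○○○○
○○○○○○○○
k=7  ○○○○○○○○
○○○○○○○○
○○○○●●○○
○○○^○●○○
○○○●●○○○
○○○○○○○○
○○○○○○○○
k=8  ○○○○○○○○
○○○○○○○○
○○○○●●○○
○○○●>●○○
○○○●●○○○
○○○○○○○○
○○○○○○○○
k=9  ○○○○○○○○
○○○○○○○○
○○○○●●○○
○○○●●●○○
○○○●v○○○
○○○○○○○○
○○○○○○○○
k=10  ○○○○○○○○
○○○○○○○○
○○○○●●○○
○○○●●●○○
○○○●○>○○
○○○○○○○○
○○○○○○○○
k=11  ○○○○○○○○
○○○○○○○○
○○○○●●○○
○○○●●●○○
○○○●○●○○
○○○○○v○○
○○○○○○○○
k=12  ○○○○○○○○
○○○○○○○○
○○○○●●○○
○○○●●●○○
○○○●○●○○
○○○○<●○○
○○○○○○○○
k=13  ○○○○○○○○
○○○○○○○○
○○○○●●○○
○○○●●●○○
○○○●^●○○
○○○○●●○○
○○○○○○○○
k=14  ○○○○○○○○
○○○○○○○○
○○○○●●○○
○○○●●●○○
○○○●●>○○
○○○○●●○○
○○○○○○○○
k=15  ○○○○○○○○
○○○○○○○○
○○○○●●○○
○○○●●^○○
○○○●●○○○
○○○○●●○○
○○○○○○○○
k=16  ○○○○○○○○
○○○○○○○○
○○○○●●○○
○○○●<○○○
○○○●●○○○
○○○○●●○○
○○○○○○○○
k=17  ○○○○○○○○
○○○○○○○○
○○○○●●○○
○○○●○○○○
○○○●v○○○
○○○○●●○○
○○○○○○○○
k=18  ○○○○○○○○
○○○○○○○○
○○○○●●○○
○○○●○○○○
○○○●○>○○
○○○○●●○○
○○○○○○○○
k=19  ○○○○○○○○
○○○○○○○○
○○○○●●○○
○○○●○○○○
○○○●○●○○
○○○○●v○○
○○○○○○○○
k=20  ○○○○○○○○
○○○○○○○○
○○○○●●○○
○○○●○○○○
○○○●○●○○
○○○○●○>○
○○○○○○○○
k=21  ○○○○○○○○
○○○○○○○○
○○○○●●○○
○○○●○○○○
○○○●○●○○
○○○○●○●○
○○○○○○v○
k=22  ○○○○○○○○
○○○○○○○○
○○○○●●○○
○○○●○○○○
○○○●○●○○
○○○○●○●○
○○○○○<●○
k=23  ○○○○○○○○
○○○○○○○○
○○○○●●○○
○○○●○○○○
○○○●○●○○
○○○○●^●○
○○○○○●●○
k=24  ○○○○○○○○
○○○○○○○○
○○○○●●○○
○○○●○○○○
○○○●○●○○
○○○○●●>○
○○○○○●●○
k=25  ○○○○○○○○
○○○○○○○○
○○○○●●○○
○○○●○○○○
○○○●○●^○
○○○○●●○○
○○○○○●●○
k=26  ○○○○○○○○
○○○○○○○○
○○○○●●○○
○○○●○○○○
○○○●○●●>
○○○○●●○○
○○○○○●●○
k=27  ○○○○○○○○
○○○○○○○○
○○○○●●○○
○○○●○○○○
○○○●○●●●
○○○○●●○v
○○○○○●●○
k=28  ○○○○○○○○
○○○○○○○○
○○○○●●○○
○○○●○○○○
○○○●○●●●
○○○○●●<●
○○○○○●●○
k=29  ○○○○○○○○
○○○○○○○○
○○○○●●○○
○○○●○○○○
○○○●○●^●
○○○○●●●●
○○○○○●●○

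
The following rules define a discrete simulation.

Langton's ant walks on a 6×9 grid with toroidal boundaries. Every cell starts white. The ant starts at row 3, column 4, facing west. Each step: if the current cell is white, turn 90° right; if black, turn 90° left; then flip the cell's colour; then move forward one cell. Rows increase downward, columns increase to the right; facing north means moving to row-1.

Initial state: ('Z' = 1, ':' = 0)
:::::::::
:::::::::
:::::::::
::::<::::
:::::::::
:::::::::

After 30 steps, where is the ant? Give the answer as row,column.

4,5

step 0: :::::::::
:::::::::
:::::::::
::::<::::
:::::::::
:::::::::
step 1: :::::::::
:::::::::
::::^::::
::::Z::::
:::::::::
:::::::::
step 2: :::::::::
:::::::::
::::Z>:::
::::Z::::
:::::::::
:::::::::
step 3: :::::::::
:::::::::
::::ZZ:::
::::Zv:::
:::::::::
:::::::::
step 4: :::::::::
:::::::::
::::ZZ:::
::::<Z:::
:::::::::
:::::::::
step 5: :::::::::
:::::::::
::::ZZ:::
:::::Z:::
::::v::::
:::::::::
step 6: :::::::::
:::::::::
::::ZZ:::
:::::Z:::
:::<Z::::
:::::::::
step 7: :::::::::
:::::::::
::::ZZ:::
:::^:Z:::
:::ZZ::::
:::::::::
step 8: :::::::::
:::::::::
::::ZZ:::
:::Z>Z:::
:::ZZ::::
:::::::::
step 9: :::::::::
:::::::::
::::ZZ:::
:::ZZZ:::
:::Zv::::
:::::::::
step 10: :::::::::
:::::::::
::::ZZ:::
:::ZZZ:::
:::Z:>:::
:::::::::
step 11: :::::::::
:::::::::
::::ZZ:::
:::ZZZ:::
:::Z:Z:::
:::::v:::
step 12: :::::::::
:::::::::
::::ZZ:::
:::ZZZ:::
:::Z:Z:::
::::<Z:::
step 13: :::::::::
:::::::::
::::ZZ:::
:::ZZZ:::
:::Z^Z:::
::::ZZ:::
step 14: :::::::::
:::::::::
::::ZZ:::
:::ZZZ:::
:::ZZ>:::
::::ZZ:::
step 15: :::::::::
:::::::::
::::ZZ:::
:::ZZ^:::
:::ZZ::::
::::ZZ:::
step 16: :::::::::
:::::::::
::::ZZ:::
:::Z<::::
:::ZZ::::
::::ZZ:::
step 17: :::::::::
:::::::::
::::ZZ:::
:::Z:::::
:::Zv::::
::::ZZ:::
step 18: :::::::::
:::::::::
::::ZZ:::
:::Z:::::
:::Z:>:::
::::ZZ:::
step 19: :::::::::
:::::::::
::::ZZ:::
:::Z:::::
:::Z:Z:::
::::Zv:::
step 20: :::::::::
:::::::::
::::ZZ:::
:::Z:::::
:::Z:Z:::
::::Z:>::
step 21: ::::::v::
:::::::::
::::ZZ:::
:::Z:::::
:::Z:Z:::
::::Z:Z::
step 22: :::::<Z::
:::::::::
::::ZZ:::
:::Z:::::
:::Z:Z:::
::::Z:Z::
step 23: :::::ZZ::
:::::::::
::::ZZ:::
:::Z:::::
:::Z:Z:::
::::Z^Z::
step 24: :::::ZZ::
:::::::::
::::ZZ:::
:::Z:::::
:::Z:Z:::
::::ZZ>::
step 25: :::::ZZ::
:::::::::
::::ZZ:::
:::Z:::::
:::Z:Z^::
::::ZZ:::
step 26: :::::ZZ::
:::::::::
::::ZZ:::
:::Z:::::
:::Z:ZZ>:
::::ZZ:::
step 27: :::::ZZ::
:::::::::
::::ZZ:::
:::Z:::::
:::Z:ZZZ:
::::ZZ:v:
step 28: :::::ZZ::
:::::::::
::::ZZ:::
:::Z:::::
:::Z:ZZZ:
::::ZZ<Z:
step 29: :::::ZZ::
:::::::::
::::ZZ:::
:::Z:::::
:::Z:Z^Z:
::::ZZZZ:
step 30: :::::ZZ::
:::::::::
::::ZZ:::
:::Z:::::
:::Z:<:Z:
::::ZZZZ:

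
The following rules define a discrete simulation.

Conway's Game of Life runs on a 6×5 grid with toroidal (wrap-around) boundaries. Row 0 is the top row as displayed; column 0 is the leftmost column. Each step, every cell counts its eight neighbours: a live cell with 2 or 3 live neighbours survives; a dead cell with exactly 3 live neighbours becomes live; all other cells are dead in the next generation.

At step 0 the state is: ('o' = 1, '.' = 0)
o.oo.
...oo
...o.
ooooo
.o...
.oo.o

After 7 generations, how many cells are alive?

k=0  o.oo.
...oo
...o.
ooooo
.o...
.oo.o
k=1  o....
.....
.o...
oo.oo
.....
....o
k=2  .....
.....
.oo.o
ooo.o
...o.
.....
k=3  .....
.....
..o.o
....o
ooooo
.....
k=4  .....
.....
...o.
.....
ooooo
ooooo
k=5  ooooo
.....
.....
oo...
.....
.....
k=6  ooooo
ooooo
.....
.....
.....
ooooo
k=7  .....
.....
ooooo
.....
ooooo
.....

10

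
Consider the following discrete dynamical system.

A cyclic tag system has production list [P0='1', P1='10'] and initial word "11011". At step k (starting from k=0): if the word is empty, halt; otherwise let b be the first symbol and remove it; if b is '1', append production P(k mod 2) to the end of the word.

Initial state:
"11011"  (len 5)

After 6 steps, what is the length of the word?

7

0) "11011"  (len 5)
1) "10111"  (len 5)
2) "011110"  (len 6)
3) "11110"  (len 5)
4) "111010"  (len 6)
5) "110101"  (len 6)
6) "1010110"  (len 7)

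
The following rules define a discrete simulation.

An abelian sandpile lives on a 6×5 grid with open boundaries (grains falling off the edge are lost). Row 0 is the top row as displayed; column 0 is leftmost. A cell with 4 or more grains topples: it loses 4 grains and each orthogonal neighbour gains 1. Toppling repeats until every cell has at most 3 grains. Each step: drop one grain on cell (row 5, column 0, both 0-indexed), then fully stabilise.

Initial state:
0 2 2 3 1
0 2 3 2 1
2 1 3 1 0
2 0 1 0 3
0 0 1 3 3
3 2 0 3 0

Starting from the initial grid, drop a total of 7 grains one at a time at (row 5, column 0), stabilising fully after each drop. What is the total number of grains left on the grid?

46

k=0  0 2 2 3 1
0 2 3 2 1
2 1 3 1 0
2 0 1 0 3
0 0 1 3 3
3 2 0 3 0
k=1  0 2 2 3 1
0 2 3 2 1
2 1 3 1 0
2 0 1 0 3
1 0 1 3 3
0 3 0 3 0
k=2  0 2 2 3 1
0 2 3 2 1
2 1 3 1 0
2 0 1 0 3
1 0 1 3 3
1 3 0 3 0
k=3  0 2 2 3 1
0 2 3 2 1
2 1 3 1 0
2 0 1 0 3
1 0 1 3 3
2 3 0 3 0
k=4  0 2 2 3 1
0 2 3 2 1
2 1 3 1 0
2 0 1 0 3
1 0 1 3 3
3 3 0 3 0
k=5  0 2 2 3 1
0 2 3 2 1
2 1 3 1 0
2 0 1 0 3
2 1 1 3 3
1 0 1 3 0
k=6  0 2 2 3 1
0 2 3 2 1
2 1 3 1 0
2 0 1 0 3
2 1 1 3 3
2 0 1 3 0
k=7  0 2 2 3 1
0 2 3 2 1
2 1 3 1 0
2 0 1 0 3
2 1 1 3 3
3 0 1 3 0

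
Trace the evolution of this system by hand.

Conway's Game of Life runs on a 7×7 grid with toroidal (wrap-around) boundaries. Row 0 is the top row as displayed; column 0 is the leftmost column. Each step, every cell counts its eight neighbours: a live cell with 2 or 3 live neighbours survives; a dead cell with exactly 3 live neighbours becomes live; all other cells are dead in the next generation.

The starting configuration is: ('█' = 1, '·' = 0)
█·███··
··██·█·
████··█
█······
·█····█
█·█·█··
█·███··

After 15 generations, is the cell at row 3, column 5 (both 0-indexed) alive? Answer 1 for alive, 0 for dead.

k=0  █·███··
··██·█·
████··█
█······
·█····█
█·█·█··
█·███··
k=1  ·····██
·····█·
█··██·█
·······
·█····█
█·█·███
█····██
k=2  █···█··
█······
····███
·····██
·█····█
····█··
·█·····
k=3  ██·····
█···█··
█···█··
····█··
█·····█
█······
·······
k=4  ██·····
█·····█
···███·
█····██
█·····█
█·····█
██·····
k=5  ·······
██··███
····█··
█······
·█·····
·······
·······
k=6  █····██
█···███
·█··█··
·······
·······
·······
·······
k=7  █···█··
·█··█··
█···█·█
·······
·······
·······
······█
k=8  █····█·
·█·██·█
█····█·
·······
·······
·······
·······
k=9  █···███
·█··█··
█···███
·······
·······
·······
·······
k=10  █···███
·█·█···
█···███
·····██
·······
·······
·····██
k=11  █···█··
·█·█···
█···█··
█···█··
·······
·······
█···█··
k=12  ██·██··
██·██··
██·██··
·······
·······
·······
·······
k=13  ██·██··
·····██
██·██··
·······
·······
·······
·······
k=14  █···███
·····██
█···███
·······
·······
·······
·······
k=15  █···█··
·······
█···█··
·····██
·······
·······
·····██

1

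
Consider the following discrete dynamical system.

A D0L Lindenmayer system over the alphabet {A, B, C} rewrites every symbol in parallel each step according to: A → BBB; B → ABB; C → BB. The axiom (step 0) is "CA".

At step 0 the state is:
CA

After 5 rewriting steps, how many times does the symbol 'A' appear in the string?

t=0: CA
t=1: BBBBB
t=2: ABBABBABBABBABB
t=3: BBBABBABBBBBABBABBBBBABBABBBBBABBABBBBBABBABB
t=4: ABBABBABBBBBABBABBBBBABBABBABBABBABBBBBABBABBBBBABBABBABBA…BABBABBABBABBBBBABBABBBBBABBABBABBABBABBBBBABBABBBBBABBABB  (len 135)
t=5: BBBABBABBBBBABBABBBBBABBABBABBABBABBBBBABBABBBBBABBABBABBA…BABBABBABBABBBBBABBABBBBBABBABBABBABBABBBBBABBABBBBBABBABB  (len 405)

100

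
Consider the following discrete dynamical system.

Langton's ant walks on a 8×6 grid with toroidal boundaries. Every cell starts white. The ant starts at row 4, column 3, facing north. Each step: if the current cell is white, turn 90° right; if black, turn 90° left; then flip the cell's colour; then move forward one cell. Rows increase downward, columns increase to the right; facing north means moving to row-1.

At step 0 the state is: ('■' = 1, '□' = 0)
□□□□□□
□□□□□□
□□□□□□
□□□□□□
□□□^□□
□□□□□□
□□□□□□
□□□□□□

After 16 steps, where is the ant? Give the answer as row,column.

4,3

k=0  □□□□□□
□□□□□□
□□□□□□
□□□□□□
□□□^□□
□□□□□□
□□□□□□
□□□□□□
k=1  □□□□□□
□□□□□□
□□□□□□
□□□□□□
□□□■>□
□□□□□□
□□□□□□
□□□□□□
k=2  □□□□□□
□□□□□□
□□□□□□
□□□□□□
□□□■■□
□□□□v□
□□□□□□
□□□□□□
k=3  □□□□□□
□□□□□□
□□□□□□
□□□□□□
□□□■■□
□□□<■□
□□□□□□
□□□□□□
k=4  □□□□□□
□□□□□□
□□□□□□
□□□□□□
□□□^■□
□□□■■□
□□□□□□
□□□□□□
k=5  □□□□□□
□□□□□□
□□□□□□
□□□□□□
□□<□■□
□□□■■□
□□□□□□
□□□□□□
k=6  □□□□□□
□□□□□□
□□□□□□
□□^□□□
□□■□■□
□□□■■□
□□□□□□
□□□□□□
k=7  □□□□□□
□□□□□□
□□□□□□
□□■>□□
□□■□■□
□□□■■□
□□□□□□
□□□□□□
k=8  □□□□□□
□□□□□□
□□□□□□
□□■■□□
□□■v■□
□□□■■□
□□□□□□
□□□□□□
k=9  □□□□□□
□□□□□□
□□□□□□
□□■■□□
□□<■■□
□□□■■□
□□□□□□
□□□□□□
k=10  □□□□□□
□□□□□□
□□□□□□
□□■■□□
□□□■■□
□□v■■□
□□□□□□
□□□□□□
k=11  □□□□□□
□□□□□□
□□□□□□
□□■■□□
□□□■■□
□<■■■□
□□□□□□
□□□□□□
k=12  □□□□□□
□□□□□□
□□□□□□
□□■■□□
□^□■■□
□■■■■□
□□□□□□
□□□□□□
k=13  □□□□□□
□□□□□□
□□□□□□
□□■■□□
□■>■■□
□■■■■□
□□□□□□
□□□□□□
k=14  □□□□□□
□□□□□□
□□□□□□
□□■■□□
□■■■■□
□■v■■□
□□□□□□
□□□□□□
k=15  □□□□□□
□□□□□□
□□□□□□
□□■■□□
□■■■■□
□■□>■□
□□□□□□
□□□□□□
k=16  □□□□□□
□□□□□□
□□□□□□
□□■■□□
□■■^■□
□■□□■□
□□□□□□
□□□□□□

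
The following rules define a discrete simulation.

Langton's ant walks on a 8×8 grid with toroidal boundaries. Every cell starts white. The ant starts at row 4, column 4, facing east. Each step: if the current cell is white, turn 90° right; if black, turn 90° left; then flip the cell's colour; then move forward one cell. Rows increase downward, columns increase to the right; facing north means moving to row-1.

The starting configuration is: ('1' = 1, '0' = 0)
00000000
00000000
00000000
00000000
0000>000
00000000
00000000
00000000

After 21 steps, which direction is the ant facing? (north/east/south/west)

north

[0] 00000000
00000000
00000000
00000000
0000>000
00000000
00000000
00000000
[1] 00000000
00000000
00000000
00000000
00001000
0000v000
00000000
00000000
[2] 00000000
00000000
00000000
00000000
00001000
000<1000
00000000
00000000
[3] 00000000
00000000
00000000
00000000
000^1000
00011000
00000000
00000000
[4] 00000000
00000000
00000000
00000000
0001>000
00011000
00000000
00000000
[5] 00000000
00000000
00000000
0000^000
00010000
00011000
00000000
00000000
[6] 00000000
00000000
00000000
00001>00
00010000
00011000
00000000
00000000
[7] 00000000
00000000
00000000
00001100
00010v00
00011000
00000000
00000000
[8] 00000000
00000000
00000000
00001100
0001<100
00011000
00000000
00000000
[9] 00000000
00000000
00000000
0000^100
00011100
00011000
00000000
00000000
[10] 00000000
00000000
00000000
000<0100
00011100
00011000
00000000
00000000
[11] 00000000
00000000
000^0000
00010100
00011100
00011000
00000000
00000000
[12] 00000000
00000000
0001>000
00010100
00011100
00011000
00000000
00000000
[13] 00000000
00000000
00011000
0001v100
00011100
00011000
00000000
00000000
[14] 00000000
00000000
00011000
000<1100
00011100
00011000
00000000
00000000
[15] 00000000
00000000
00011000
00001100
000v1100
00011000
00000000
00000000
[16] 00000000
00000000
00011000
00001100
0000>100
00011000
00000000
00000000
[17] 00000000
00000000
00011000
0000^100
00000100
00011000
00000000
00000000
[18] 00000000
00000000
00011000
000<0100
00000100
00011000
00000000
00000000
[19] 00000000
00000000
000^1000
00010100
00000100
00011000
00000000
00000000
[20] 00000000
00000000
00<01000
00010100
00000100
00011000
00000000
00000000
[21] 00000000
00^00000
00101000
00010100
00000100
00011000
00000000
00000000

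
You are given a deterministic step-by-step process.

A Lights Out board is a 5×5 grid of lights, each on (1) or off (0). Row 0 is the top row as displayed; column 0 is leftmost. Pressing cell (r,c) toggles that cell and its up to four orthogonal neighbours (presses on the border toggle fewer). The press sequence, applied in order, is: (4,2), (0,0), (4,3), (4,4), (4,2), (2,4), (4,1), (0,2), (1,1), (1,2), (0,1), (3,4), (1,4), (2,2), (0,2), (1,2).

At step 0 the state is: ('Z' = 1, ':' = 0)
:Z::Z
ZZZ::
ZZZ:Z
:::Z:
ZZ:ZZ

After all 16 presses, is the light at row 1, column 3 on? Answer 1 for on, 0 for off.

1

k=0  :Z::Z
ZZZ::
ZZZ:Z
:::Z:
ZZ:ZZ
k=1  :Z::Z
ZZZ::
ZZZ:Z
::ZZ:
Z:Z:Z
k=2  Z:::Z
:ZZ::
ZZZ:Z
::ZZ:
Z:Z:Z
k=3  Z:::Z
:ZZ::
ZZZ:Z
::Z::
Z::Z:
k=4  Z:::Z
:ZZ::
ZZZ:Z
::Z:Z
Z:::Z
k=5  Z:::Z
:ZZ::
ZZZ:Z
::::Z
ZZZZZ
k=6  Z:::Z
:ZZ:Z
ZZZZ:
:::::
ZZZZZ
k=7  Z:::Z
:ZZ:Z
ZZZZ:
:Z:::
:::ZZ
k=8  ZZZZZ
:Z::Z
ZZZZ:
:Z:::
:::ZZ
k=9  Z:ZZZ
Z:Z:Z
Z:ZZ:
:Z:::
:::ZZ
k=10  Z::ZZ
ZZ:ZZ
Z::Z:
:Z:::
:::ZZ
k=11  :ZZZZ
Z::ZZ
Z::Z:
:Z:::
:::ZZ
k=12  :ZZZZ
Z::ZZ
Z::ZZ
:Z:ZZ
:::Z:
k=13  :ZZZ:
Z::::
Z::Z:
:Z:ZZ
:::Z:
k=14  :ZZZ:
Z:Z::
ZZZ::
:ZZZZ
:::Z:
k=15  :::::
Z::::
ZZZ::
:ZZZZ
:::Z:
k=16  ::Z::
ZZZZ:
ZZ:::
:ZZZZ
:::Z:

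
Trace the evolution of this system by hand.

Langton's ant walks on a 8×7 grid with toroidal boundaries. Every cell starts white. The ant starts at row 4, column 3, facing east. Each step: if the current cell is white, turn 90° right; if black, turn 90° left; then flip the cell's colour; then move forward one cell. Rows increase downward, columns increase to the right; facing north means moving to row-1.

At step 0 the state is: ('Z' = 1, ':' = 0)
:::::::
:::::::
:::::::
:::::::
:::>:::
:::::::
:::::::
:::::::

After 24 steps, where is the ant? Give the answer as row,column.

2,1

step 0: :::::::
:::::::
:::::::
:::::::
:::>:::
:::::::
:::::::
:::::::
step 1: :::::::
:::::::
:::::::
:::::::
:::Z:::
:::v:::
:::::::
:::::::
step 2: :::::::
:::::::
:::::::
:::::::
:::Z:::
::<Z:::
:::::::
:::::::
step 3: :::::::
:::::::
:::::::
:::::::
::^Z:::
::ZZ:::
:::::::
:::::::
step 4: :::::::
:::::::
:::::::
:::::::
::Z>:::
::ZZ:::
:::::::
:::::::
step 5: :::::::
:::::::
:::::::
:::^:::
::Z::::
::ZZ:::
:::::::
:::::::
step 6: :::::::
:::::::
:::::::
:::Z>::
::Z::::
::ZZ:::
:::::::
:::::::
step 7: :::::::
:::::::
:::::::
:::ZZ::
::Z:v::
::ZZ:::
:::::::
:::::::
step 8: :::::::
:::::::
:::::::
:::ZZ::
::Z<Z::
::ZZ:::
:::::::
:::::::
step 9: :::::::
:::::::
:::::::
:::^Z::
::ZZZ::
::ZZ:::
:::::::
:::::::
step 10: :::::::
:::::::
:::::::
::<:Z::
::ZZZ::
::ZZ:::
:::::::
:::::::
step 11: :::::::
:::::::
::^::::
::Z:Z::
::ZZZ::
::ZZ:::
:::::::
:::::::
step 12: :::::::
:::::::
::Z>:::
::Z:Z::
::ZZZ::
::ZZ:::
:::::::
:::::::
step 13: :::::::
:::::::
::ZZ:::
::ZvZ::
::ZZZ::
::ZZ:::
:::::::
:::::::
step 14: :::::::
:::::::
::ZZ:::
::<ZZ::
::ZZZ::
::ZZ:::
:::::::
:::::::
step 15: :::::::
:::::::
::ZZ:::
:::ZZ::
::vZZ::
::ZZ:::
:::::::
:::::::
step 16: :::::::
:::::::
::ZZ:::
:::ZZ::
:::>Z::
::ZZ:::
:::::::
:::::::
step 17: :::::::
:::::::
::ZZ:::
:::^Z::
::::Z::
::ZZ:::
:::::::
:::::::
step 18: :::::::
:::::::
::ZZ:::
::<:Z::
::::Z::
::ZZ:::
:::::::
:::::::
step 19: :::::::
:::::::
::^Z:::
::Z:Z::
::::Z::
::ZZ:::
:::::::
:::::::
step 20: :::::::
:::::::
:<:Z:::
::Z:Z::
::::Z::
::ZZ:::
:::::::
:::::::
step 21: :::::::
:^:::::
:Z:Z:::
::Z:Z::
::::Z::
::ZZ:::
:::::::
:::::::
step 22: :::::::
:Z>::::
:Z:Z:::
::Z:Z::
::::Z::
::ZZ:::
:::::::
:::::::
step 23: :::::::
:ZZ::::
:ZvZ:::
::Z:Z::
::::Z::
::ZZ:::
:::::::
:::::::
step 24: :::::::
:ZZ::::
:<ZZ:::
::Z:Z::
::::Z::
::ZZ:::
:::::::
:::::::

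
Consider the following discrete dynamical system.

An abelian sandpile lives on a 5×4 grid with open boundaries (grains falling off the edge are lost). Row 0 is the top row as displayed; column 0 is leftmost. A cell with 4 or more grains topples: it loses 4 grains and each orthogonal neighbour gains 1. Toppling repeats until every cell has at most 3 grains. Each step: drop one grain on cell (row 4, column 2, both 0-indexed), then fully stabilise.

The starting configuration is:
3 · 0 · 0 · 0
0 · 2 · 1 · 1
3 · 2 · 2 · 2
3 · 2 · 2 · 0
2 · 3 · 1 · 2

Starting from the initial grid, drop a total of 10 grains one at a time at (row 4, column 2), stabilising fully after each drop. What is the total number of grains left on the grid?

0) 3 · 0 · 0 · 0
0 · 2 · 1 · 1
3 · 2 · 2 · 2
3 · 2 · 2 · 0
2 · 3 · 1 · 2
1) 3 · 0 · 0 · 0
0 · 2 · 1 · 1
3 · 2 · 2 · 2
3 · 2 · 2 · 0
2 · 3 · 2 · 2
2) 3 · 0 · 0 · 0
0 · 2 · 1 · 1
3 · 2 · 2 · 2
3 · 2 · 2 · 0
2 · 3 · 3 · 2
3) 3 · 0 · 0 · 0
0 · 2 · 1 · 1
3 · 2 · 2 · 2
3 · 3 · 3 · 0
3 · 0 · 1 · 3
4) 3 · 0 · 0 · 0
0 · 2 · 1 · 1
3 · 2 · 2 · 2
3 · 3 · 3 · 0
3 · 0 · 2 · 3
5) 3 · 0 · 0 · 0
0 · 2 · 1 · 1
3 · 2 · 2 · 2
3 · 3 · 3 · 0
3 · 0 · 3 · 3
6) 3 · 0 · 0 · 0
1 · 3 · 2 · 1
1 · 1 · 0 · 3
2 · 2 · 2 · 2
0 · 3 · 2 · 0
7) 3 · 0 · 0 · 0
1 · 3 · 2 · 1
1 · 1 · 0 · 3
2 · 2 · 2 · 2
0 · 3 · 3 · 0
8) 3 · 0 · 0 · 0
1 · 3 · 2 · 1
1 · 1 · 0 · 3
2 · 3 · 3 · 2
1 · 0 · 1 · 1
9) 3 · 0 · 0 · 0
1 · 3 · 2 · 1
1 · 1 · 0 · 3
2 · 3 · 3 · 2
1 · 0 · 2 · 1
10) 3 · 0 · 0 · 0
1 · 3 · 2 · 1
1 · 1 · 0 · 3
2 · 3 · 3 · 2
1 · 0 · 3 · 1

30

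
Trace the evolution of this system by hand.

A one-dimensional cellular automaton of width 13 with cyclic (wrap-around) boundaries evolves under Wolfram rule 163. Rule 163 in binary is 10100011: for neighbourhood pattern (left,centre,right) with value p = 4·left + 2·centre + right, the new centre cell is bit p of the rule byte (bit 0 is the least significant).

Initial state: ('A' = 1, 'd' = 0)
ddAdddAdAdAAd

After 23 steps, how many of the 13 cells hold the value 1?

step 0: ddAdddAdAdAAd
step 1: AAddAAdAdAddd
step 2: dddAddAdAddAA
step 3: dAAddAdAddAdd
step 4: AdddAdAddAddA
step 5: ddAAdAddAddAd
step 6: AAddAddAddAdd
step 7: dddAddAddAddA
step 8: dAAddAddAddAd
step 9: AdddAddAddAdd
step 10: ddAAddAddAddA
step 11: dAdddAddAddAd
step 12: AddAAddAddAdd
step 13: ddAdddAddAddA
step 14: dAddAAddAddAd
step 15: AddAdddAddAdd
step 16: ddAddAAddAddA
step 17: dAddAdddAddAd
step 18: AddAddAAddAdd
step 19: ddAddAdddAddA
step 20: dAddAddAAddAd
step 21: AddAddAdddAdd
step 22: ddAddAddAAddA
step 23: dAddAddAdddAd

4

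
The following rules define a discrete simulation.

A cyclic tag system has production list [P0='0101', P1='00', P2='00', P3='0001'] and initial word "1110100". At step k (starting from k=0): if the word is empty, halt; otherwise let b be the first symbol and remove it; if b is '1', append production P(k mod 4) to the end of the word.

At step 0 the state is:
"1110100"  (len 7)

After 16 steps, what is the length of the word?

9

0) "1110100"  (len 7)
1) "1101000101"  (len 10)
2) "10100010100"  (len 11)
3) "010001010000"  (len 12)
4) "10001010000"  (len 11)
5) "00010100000101"  (len 14)
6) "0010100000101"  (len 13)
7) "010100000101"  (len 12)
8) "10100000101"  (len 11)
9) "01000001010101"  (len 14)
10) "1000001010101"  (len 13)
11) "00000101010100"  (len 14)
12) "0000101010100"  (len 13)
13) "000101010100"  (len 12)
14) "00101010100"  (len 11)
15) "0101010100"  (len 10)
16) "101010100"  (len 9)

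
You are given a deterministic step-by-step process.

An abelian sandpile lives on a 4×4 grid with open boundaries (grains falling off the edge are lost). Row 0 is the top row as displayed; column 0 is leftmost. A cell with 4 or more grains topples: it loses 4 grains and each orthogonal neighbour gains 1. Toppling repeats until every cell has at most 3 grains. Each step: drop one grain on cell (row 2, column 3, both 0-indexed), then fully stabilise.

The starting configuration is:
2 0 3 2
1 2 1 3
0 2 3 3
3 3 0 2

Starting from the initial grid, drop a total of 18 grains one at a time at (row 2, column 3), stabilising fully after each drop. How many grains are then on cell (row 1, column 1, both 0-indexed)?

1

k=0  2 0 3 2
1 2 1 3
0 2 3 3
3 3 0 2
k=1  2 0 3 3
1 2 3 0
0 3 0 2
3 3 1 3
k=2  2 0 3 3
1 2 3 0
0 3 0 3
3 3 1 3
k=3  2 0 3 3
1 2 3 1
0 3 1 1
3 3 2 0
k=4  2 0 3 3
1 2 3 1
0 3 1 2
3 3 2 0
k=5  2 0 3 3
1 2 3 1
0 3 1 3
3 3 2 0
k=6  2 0 3 3
1 2 3 2
0 3 2 0
3 3 2 1
k=7  2 0 3 3
1 2 3 2
0 3 2 1
3 3 2 1
k=8  2 0 3 3
1 2 3 2
0 3 2 2
3 3 2 1
k=9  2 0 3 3
1 2 3 2
0 3 2 3
3 3 2 1
k=10  2 0 3 3
1 2 3 3
0 3 3 0
3 3 2 2
k=11  2 0 3 3
1 2 3 3
0 3 3 1
3 3 2 2
k=12  2 0 3 3
1 2 3 3
0 3 3 2
3 3 2 2
k=13  2 0 3 3
1 2 3 3
0 3 3 3
3 3 2 2
k=14  2 2 1 1
2 0 3 2
2 2 3 3
0 2 1 0
k=15  2 2 2 2
2 1 1 0
2 3 1 2
0 2 2 1
k=16  2 2 2 2
2 1 1 0
2 3 1 3
0 2 2 1
k=17  2 2 2 2
2 1 1 1
2 3 2 0
0 2 2 2
k=18  2 2 2 2
2 1 1 1
2 3 2 1
0 2 2 2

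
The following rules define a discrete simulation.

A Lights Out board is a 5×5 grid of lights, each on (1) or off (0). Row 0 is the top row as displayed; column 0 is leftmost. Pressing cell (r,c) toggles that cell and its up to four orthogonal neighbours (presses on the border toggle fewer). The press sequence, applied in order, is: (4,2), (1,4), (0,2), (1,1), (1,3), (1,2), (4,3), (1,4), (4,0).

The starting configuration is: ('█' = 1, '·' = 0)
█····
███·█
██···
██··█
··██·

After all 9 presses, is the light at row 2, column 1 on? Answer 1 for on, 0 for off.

[0] █····
███·█
██···
██··█
··██·
[1] █····
███·█
██···
███·█
·█···
[2] █···█
████·
██··█
███·█
·█···
[3] █████
██·█·
██··█
███·█
·█···
[4] █·███
··██·
█···█
███·█
·█···
[5] █·█·█
····█
█··██
███·█
·█···
[6] █···█
·████
█·███
███·█
·█···
[7] █···█
·████
█·███
█████
·████
[8] █····
·██··
█·██·
█████
·████
[9] █····
·██··
█·██·
·████
█·███

0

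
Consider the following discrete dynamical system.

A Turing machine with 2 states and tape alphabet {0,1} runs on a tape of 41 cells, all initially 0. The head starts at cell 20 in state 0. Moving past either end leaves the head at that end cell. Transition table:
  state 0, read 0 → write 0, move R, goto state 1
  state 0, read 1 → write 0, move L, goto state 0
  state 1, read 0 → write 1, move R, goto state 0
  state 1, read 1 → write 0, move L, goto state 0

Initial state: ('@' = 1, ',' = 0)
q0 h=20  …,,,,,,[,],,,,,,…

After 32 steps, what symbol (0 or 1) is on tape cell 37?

gen 0: q0 h=20  …,,,,,,[,],,,,,,…
gen 1: q1 h=21  …,,,,,,[,],,,,,,…
gen 2: q0 h=22  …,,,,,@[,],,,,,,…
gen 3: q1 h=23  …,,,,@,[,],,,,,,…
gen 4: q0 h=24  …,,,@,@[,],,,,,,…
gen 5: q1 h=25  …,,@,@,[,],,,,,,…
gen 6: q0 h=26  …,@,@,@[,],,,,,,…
gen 7: q1 h=27  …@,@,@,[,],,,,,,…
gen 8: q0 h=28  …,@,@,@[,],,,,,,…
gen 9: q1 h=29  …@,@,@,[,],,,,,,…
gen 10: q0 h=30  …,@,@,@[,],,,,,,…
gen 11: q1 h=31  …@,@,@,[,],,,,,,…
gen 12: q0 h=32  …,@,@,@[,],,,,,,…
gen 13: q1 h=33  …@,@,@,[,],,,,,,…
gen 14: q0 h=34  …,@,@,@[,],,,,,,|
gen 15: q1 h=35  …@,@,@,[,],,,,,|
gen 16: q0 h=36  …,@,@,@[,],,,,|
gen 17: q1 h=37  …@,@,@,[,],,,|
gen 18: q0 h=38  …,@,@,@[,],,|
gen 19: q1 h=39  …@,@,@,[,],|
gen 20: q0 h=40  …,@,@,@[,]|
gen 21: q1 h=40  …,@,@,@[,]|
gen 22: q0 h=40  …,@,@,@[@]|
gen 23: q0 h=39  …@,@,@,[@],|
gen 24: q0 h=38  …,@,@,@[,],,|
gen 25: q1 h=39  …@,@,@,[,],|
gen 26: q0 h=40  …,@,@,@[,]|
gen 27: q1 h=40  …,@,@,@[,]|
gen 28: q0 h=40  …,@,@,@[@]|
gen 29: q0 h=39  …@,@,@,[@],|
gen 30: q0 h=38  …,@,@,@[,],,|
gen 31: q1 h=39  …@,@,@,[,],|
gen 32: q0 h=40  …,@,@,@[,]|

1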